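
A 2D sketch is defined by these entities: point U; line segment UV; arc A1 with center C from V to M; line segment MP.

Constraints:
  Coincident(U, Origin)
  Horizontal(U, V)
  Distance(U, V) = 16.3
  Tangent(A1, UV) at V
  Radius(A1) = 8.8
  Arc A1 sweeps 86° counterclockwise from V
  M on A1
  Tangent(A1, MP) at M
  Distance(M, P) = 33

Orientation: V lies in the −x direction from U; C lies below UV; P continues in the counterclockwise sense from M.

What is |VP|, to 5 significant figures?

42.573

U is at the origin; U and V share the same y with |UV| = 16.3 and V on the −x side, so V = (-16.300, 0.0000). The tangent condition forces CV to be normal to UV, so C = V + (0, -8.8) = (-16.300, -8.8000). On A1, V sits at bearing 90° from C; an 86° counterclockwise sweep puts M at bearing 176°, so M = C + 8.8·(cos 176°, sin 176°) = (-25.079, -8.1861). Tangency of A1 to MP means the radius CM is perpendicular to MP, so MP runs along (−sin 176°, cos 176°); with |MP| = 33.0, P = (-27.381, -41.106). Then |VP| = |P − V| = 42.573.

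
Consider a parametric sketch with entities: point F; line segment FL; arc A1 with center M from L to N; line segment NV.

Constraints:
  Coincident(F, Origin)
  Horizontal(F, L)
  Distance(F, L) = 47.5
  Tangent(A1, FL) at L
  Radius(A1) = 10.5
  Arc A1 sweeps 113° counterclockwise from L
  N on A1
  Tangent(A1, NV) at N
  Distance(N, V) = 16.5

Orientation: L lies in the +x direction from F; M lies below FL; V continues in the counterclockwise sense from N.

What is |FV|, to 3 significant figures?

53.4

F is at the origin; F and L share the same y with |FL| = 47.5 and L on the +x side, so L = (47.5, 0.00). A1 meets FL tangentially, so ML is at right angles to FL, so M = L + (0, -10.5) = (47.5, -10.5). On A1, L sits at bearing 90° from M; a 113° counterclockwise sweep puts N at bearing 203°, so N = M + 10.5·(cos 203°, sin 203°) = (37.8, -14.6). Tangency of A1 to NV means the radius MN is perpendicular to NV, so NV runs along (−sin 203°, cos 203°); with |NV| = 16.5, V = (44.3, -29.8). Then |FV| = |V − F| = 53.4.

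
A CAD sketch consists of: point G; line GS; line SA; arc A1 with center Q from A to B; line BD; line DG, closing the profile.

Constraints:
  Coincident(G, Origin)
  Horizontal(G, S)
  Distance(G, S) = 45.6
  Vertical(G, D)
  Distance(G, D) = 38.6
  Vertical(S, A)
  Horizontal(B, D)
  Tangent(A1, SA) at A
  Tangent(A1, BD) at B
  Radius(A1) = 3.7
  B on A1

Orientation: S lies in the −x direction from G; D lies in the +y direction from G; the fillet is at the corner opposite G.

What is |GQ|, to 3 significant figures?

54.5

G is at the origin; G and S share the same y with |GS| = 45.6 and S on the −x side, so S = (-45.6, 0.00). GD is vertical with |GD| = 38.6 and D on the +y side, so D = (0.00, 38.6). The virtual corner opposite G is at (-45.6, 38.6). Tangency of A1 to SA means the radius QA is perpendicular to SA and the tangent condition forces QB to be normal to BD, with radius 3.7, so the center Q sits 3.7 in from both sides at Q = (-41.9, 34.9). Then |GQ| = |Q − G| = 54.5.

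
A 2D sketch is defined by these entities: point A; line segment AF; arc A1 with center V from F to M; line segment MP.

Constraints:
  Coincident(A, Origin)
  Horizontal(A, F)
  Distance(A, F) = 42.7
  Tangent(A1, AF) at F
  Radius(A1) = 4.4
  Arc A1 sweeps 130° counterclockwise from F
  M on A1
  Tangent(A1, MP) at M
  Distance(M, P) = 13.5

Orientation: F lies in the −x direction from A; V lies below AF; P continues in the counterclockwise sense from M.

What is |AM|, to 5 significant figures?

46.634

A is at the origin; A and F share the same y with |AF| = 42.7 and F on the −x side, so F = (-42.700, 0.0000). Tangency of A1 to AF means the radius VF is perpendicular to AF, so V = F + (0, -4.4) = (-42.700, -4.4000). On A1, F sits at bearing 90° from V; a 130° counterclockwise sweep puts M at bearing 220°, so M = V + 4.4·(cos 220°, sin 220°) = (-46.071, -7.2283). Then |AM| = |M − A| = 46.634.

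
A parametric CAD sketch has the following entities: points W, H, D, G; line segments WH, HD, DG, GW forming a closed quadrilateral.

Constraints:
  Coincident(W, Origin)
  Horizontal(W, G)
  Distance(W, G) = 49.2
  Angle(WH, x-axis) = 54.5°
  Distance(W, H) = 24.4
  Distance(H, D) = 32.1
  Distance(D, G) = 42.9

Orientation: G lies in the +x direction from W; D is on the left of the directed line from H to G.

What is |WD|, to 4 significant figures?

56.18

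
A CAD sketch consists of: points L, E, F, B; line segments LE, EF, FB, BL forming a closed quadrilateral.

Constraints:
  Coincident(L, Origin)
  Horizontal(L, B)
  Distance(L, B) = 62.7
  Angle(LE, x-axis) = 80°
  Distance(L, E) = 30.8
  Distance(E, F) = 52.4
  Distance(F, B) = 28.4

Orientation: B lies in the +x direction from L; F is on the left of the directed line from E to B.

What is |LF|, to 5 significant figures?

64.110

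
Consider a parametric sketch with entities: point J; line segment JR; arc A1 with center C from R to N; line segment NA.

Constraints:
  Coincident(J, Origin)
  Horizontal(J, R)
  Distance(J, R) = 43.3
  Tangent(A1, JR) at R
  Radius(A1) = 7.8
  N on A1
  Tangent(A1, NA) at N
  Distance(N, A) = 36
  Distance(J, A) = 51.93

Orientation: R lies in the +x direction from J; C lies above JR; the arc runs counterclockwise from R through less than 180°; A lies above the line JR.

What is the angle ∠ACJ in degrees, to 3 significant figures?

79.4°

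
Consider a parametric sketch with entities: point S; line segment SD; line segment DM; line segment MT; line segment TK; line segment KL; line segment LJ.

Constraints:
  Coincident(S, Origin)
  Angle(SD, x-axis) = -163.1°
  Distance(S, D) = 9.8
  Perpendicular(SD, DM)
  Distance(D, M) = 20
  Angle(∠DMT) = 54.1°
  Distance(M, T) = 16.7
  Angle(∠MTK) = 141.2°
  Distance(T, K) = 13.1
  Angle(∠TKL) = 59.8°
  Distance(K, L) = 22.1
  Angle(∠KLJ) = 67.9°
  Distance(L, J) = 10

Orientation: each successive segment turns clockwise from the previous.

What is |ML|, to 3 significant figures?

17.3

S is at the origin; SD runs at -163.1° with length 9.8, so D = (-9.38, -2.85). SD is perpendicular to DM, so DM runs at 107°; with |DM| = 20.0, M = (-15.2, 16.3). ∠DMT = 54.1° gives MT at -19.0° from the x-axis; with |MT| = 16.7, T = (0.599, 10.9). ∠MTK = 141.2° gives TK at -57.8° from the x-axis; with |TK| = 13.1, K = (7.58, -0.235). ∠TKL = 59.8° gives KL at -178° from the x-axis; with |KL| = 22.1, L = (-14.5, -1.01). Then |ML| = |L − M| = 17.3.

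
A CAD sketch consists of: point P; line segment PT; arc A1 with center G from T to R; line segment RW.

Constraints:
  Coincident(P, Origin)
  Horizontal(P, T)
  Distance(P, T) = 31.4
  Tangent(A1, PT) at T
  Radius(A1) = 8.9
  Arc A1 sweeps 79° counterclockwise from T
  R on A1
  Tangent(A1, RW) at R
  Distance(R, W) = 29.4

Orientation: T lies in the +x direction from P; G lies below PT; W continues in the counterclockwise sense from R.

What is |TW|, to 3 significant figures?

38.8

On A1, T sits at bearing 90° from G; a 79° counterclockwise sweep puts R at bearing 169°, so R = G + 8.9·(cos 169°, sin 169°) = (22.7, -7.20). The tangent condition forces GR to be normal to RW, so RW runs along (−sin 169°, cos 169°); with |RW| = 29.4, W = (17.1, -36.1). Then |TW| = |W − T| = 38.8.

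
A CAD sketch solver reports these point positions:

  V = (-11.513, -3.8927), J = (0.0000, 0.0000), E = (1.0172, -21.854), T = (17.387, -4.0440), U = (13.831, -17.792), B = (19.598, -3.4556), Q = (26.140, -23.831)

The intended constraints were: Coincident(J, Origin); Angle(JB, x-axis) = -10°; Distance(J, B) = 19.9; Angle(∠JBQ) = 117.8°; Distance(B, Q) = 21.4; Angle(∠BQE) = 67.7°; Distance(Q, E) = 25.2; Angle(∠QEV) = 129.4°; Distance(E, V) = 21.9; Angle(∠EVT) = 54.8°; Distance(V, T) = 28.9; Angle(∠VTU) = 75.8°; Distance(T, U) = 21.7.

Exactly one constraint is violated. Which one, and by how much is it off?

Distance(T, U) = 21.7 — off by 7.50.

J = (0.00, 0.00) ✓; JB at -10.00° ✓; |JB| = 19.90 ✓; ∠JBQ = 117.8° ✓; |BQ| = 21.40 ✓; ∠BQE = 67.70° ✓; |QE| = 25.20 ✓; ∠QEV = 129.4° ✓; |EV| = 21.90 ✓; ∠EVT = 54.80° ✓; |VT| = 28.90 ✓; ∠VTU = 75.80° ✓; |TU| = 14.20 ✗.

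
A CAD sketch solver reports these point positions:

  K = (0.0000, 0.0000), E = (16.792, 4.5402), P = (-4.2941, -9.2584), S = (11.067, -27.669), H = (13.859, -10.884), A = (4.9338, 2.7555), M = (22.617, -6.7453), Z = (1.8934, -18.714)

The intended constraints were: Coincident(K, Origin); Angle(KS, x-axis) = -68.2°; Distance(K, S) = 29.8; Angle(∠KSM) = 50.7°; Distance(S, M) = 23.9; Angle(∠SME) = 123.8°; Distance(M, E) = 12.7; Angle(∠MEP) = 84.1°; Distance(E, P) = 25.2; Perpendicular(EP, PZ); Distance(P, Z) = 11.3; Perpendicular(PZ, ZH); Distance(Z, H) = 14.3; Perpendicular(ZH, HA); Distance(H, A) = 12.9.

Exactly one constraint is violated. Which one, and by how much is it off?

Distance(H, A) = 12.9 — off by 3.40.

K = (0.00, 0.00) ✓; KS at -68.20° ✓; |KS| = 29.80 ✓; ∠KSM = 50.70° ✓; |SM| = 23.90 ✓; ∠SME = 123.8° ✓; |ME| = 12.70 ✓; ∠MEP = 84.10° ✓; |EP| = 25.20 ✓; ∠(EP, PZ) = 90.00° ✓; |PZ| = 11.30 ✓; ∠(PZ, ZH) = 90.00° ✓; |ZH| = 14.30 ✓; ∠(ZH, HA) = 90.00° ✓; |HA| = 16.30 ✗.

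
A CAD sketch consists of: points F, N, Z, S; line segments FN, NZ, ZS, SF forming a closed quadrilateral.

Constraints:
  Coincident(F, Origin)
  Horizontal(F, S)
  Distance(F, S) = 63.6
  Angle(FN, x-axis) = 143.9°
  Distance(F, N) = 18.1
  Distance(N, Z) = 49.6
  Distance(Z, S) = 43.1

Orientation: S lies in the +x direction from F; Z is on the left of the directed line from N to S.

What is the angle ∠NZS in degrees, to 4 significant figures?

116.6°

Checks: |NZ| = 49.60 ✓; |ZS| = 43.10 ✓.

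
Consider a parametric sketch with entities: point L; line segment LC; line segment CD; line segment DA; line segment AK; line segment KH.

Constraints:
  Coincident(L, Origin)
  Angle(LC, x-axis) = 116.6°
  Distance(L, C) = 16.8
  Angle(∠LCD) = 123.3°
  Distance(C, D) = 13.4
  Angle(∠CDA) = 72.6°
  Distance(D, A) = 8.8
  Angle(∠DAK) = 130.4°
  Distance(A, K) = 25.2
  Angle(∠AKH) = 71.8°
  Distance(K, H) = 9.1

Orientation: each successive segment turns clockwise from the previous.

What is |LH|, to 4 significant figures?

6.278

∠DAK = 130.4° gives AK at -97.10° from the x-axis; with |AK| = 25.2, K = (2.028, -4.880). ∠AKH = 71.8° gives KH at 154.7° from the x-axis; with |KH| = 9.1, H = (-6.199, -0.9910). Then |LH| = |H − L| = 6.278.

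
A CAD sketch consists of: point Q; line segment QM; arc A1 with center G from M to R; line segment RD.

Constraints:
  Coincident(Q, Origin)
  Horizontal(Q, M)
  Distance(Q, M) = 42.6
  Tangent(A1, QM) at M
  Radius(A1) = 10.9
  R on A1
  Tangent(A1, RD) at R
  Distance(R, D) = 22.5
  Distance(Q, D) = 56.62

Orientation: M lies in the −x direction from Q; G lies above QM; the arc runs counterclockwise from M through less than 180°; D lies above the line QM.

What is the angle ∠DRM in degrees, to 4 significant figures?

120.7°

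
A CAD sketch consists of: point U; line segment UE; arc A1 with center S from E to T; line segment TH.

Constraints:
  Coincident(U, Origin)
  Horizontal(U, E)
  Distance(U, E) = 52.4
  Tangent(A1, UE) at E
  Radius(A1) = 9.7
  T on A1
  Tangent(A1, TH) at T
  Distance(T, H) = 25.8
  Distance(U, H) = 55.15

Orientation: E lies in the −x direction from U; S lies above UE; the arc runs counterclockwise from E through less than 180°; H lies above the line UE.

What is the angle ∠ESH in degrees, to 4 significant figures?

158.6°

Checks: U.y = 0.00, E.y = 0.00 ✓; ∠(SE, EU) = 90.00° ✓; |ST| = 9.700 ✓; ∠(ST, TH) = 90.00° ✓; |TH| = 25.80 ✓; |UH| = 55.15 ✓.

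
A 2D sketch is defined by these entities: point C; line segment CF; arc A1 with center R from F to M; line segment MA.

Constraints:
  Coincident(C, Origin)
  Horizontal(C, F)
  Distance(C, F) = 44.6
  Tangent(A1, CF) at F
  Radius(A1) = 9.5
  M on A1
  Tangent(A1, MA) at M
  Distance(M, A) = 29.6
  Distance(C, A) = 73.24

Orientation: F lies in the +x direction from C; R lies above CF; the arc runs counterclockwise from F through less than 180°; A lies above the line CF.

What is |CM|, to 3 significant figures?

53.5

C is at the origin; C and F share the same y with |CF| = 44.6 and F on the +x side, so F = (44.6, 0.00). The tangent condition forces RF to be normal to CF, so R = F + (0, 9.5) = (44.6, 9.50). Since RM ⟂ MA (tangency), |RA| = √(9.5² + 29.6²) = 31.1 regardless of where M sits on A1. So A lies on both circle(C, 73.24) and circle(R, 31.1); the above-CF intersection is A = (65.7, 32.3). M is the foot of the tangent from A: M = (53.2, 5.48).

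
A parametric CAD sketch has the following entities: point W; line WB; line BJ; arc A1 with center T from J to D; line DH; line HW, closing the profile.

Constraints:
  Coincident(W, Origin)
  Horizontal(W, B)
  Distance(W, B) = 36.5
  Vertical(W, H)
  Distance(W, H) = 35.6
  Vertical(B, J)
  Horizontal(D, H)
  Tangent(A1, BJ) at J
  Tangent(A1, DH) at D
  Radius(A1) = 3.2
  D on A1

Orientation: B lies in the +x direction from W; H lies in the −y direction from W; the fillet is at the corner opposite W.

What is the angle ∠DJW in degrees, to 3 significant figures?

86.6°

W is at the origin; WB is horizontal with |WB| = 36.5 and B on the +x side, so B = (36.5, 0.00). W and H share the same x with |WH| = 35.6 and H on the −y side, so H = (0.00, -35.6). The virtual corner opposite W is at (36.5, -35.6). Tangency of A1 to BJ means the radius TJ is perpendicular to BJ and the tangent condition forces TD to be normal to DH, with radius 3.2, so the center T sits 3.2 in from both sides at T = (33.3, -32.4). That places the tangent points at J = (36.5, -32.4) on BJ and D = (33.3, -35.6) on DH. Then cos ∠DJW = JD·JW / (|JD||JW|), giving 86.6°.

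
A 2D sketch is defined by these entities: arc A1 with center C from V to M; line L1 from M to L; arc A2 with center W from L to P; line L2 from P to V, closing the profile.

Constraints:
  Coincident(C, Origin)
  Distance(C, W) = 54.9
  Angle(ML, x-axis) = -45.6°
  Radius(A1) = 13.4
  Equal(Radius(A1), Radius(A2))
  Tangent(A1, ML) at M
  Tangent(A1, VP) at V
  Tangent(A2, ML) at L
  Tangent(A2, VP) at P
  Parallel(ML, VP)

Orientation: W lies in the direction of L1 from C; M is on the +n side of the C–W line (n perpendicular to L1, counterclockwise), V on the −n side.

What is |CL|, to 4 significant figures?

56.51

The slot axis is L1's direction at -45.6°, so u = (cos -45.6°, sin -45.6°) = (0.6997, -0.7145) and n = (−sin -45.6°, cos -45.6°) = (0.7145, 0.6997). C is at the origin and W lies 54.9 along u from C, so W = 54.9·u = (38.41, -39.22). Tangency of A1 to both parallel lines with radius 13.4 puts M and V at C ± 13.4·n: M = (9.574, 9.375), V = (-9.574, -9.375). Equal radii place L and P the same way about W: L = W + 13.4·n = (47.99, -29.85), P = W − 13.4·n = (28.84, -48.60). Then |CL| = |L − C| = 56.51.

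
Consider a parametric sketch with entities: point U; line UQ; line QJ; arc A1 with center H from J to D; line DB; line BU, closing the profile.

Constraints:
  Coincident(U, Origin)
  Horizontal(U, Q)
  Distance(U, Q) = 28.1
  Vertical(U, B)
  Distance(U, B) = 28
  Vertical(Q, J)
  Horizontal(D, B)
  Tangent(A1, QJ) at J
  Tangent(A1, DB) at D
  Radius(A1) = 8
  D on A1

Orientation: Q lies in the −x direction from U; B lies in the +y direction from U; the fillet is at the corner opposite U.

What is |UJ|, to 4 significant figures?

34.49

The virtual corner opposite U is at (-28.10, 28.00). The tangent condition forces HJ to be normal to QJ and the tangent condition forces HD to be normal to DB, with radius 8.0, so the center H sits 8.0 in from both sides at H = (-20.10, 20.00). That places the tangent points at J = (-28.10, 20.00) on QJ and D = (-20.10, 28.00) on DB. Then |UJ| = |J − U| = 34.49.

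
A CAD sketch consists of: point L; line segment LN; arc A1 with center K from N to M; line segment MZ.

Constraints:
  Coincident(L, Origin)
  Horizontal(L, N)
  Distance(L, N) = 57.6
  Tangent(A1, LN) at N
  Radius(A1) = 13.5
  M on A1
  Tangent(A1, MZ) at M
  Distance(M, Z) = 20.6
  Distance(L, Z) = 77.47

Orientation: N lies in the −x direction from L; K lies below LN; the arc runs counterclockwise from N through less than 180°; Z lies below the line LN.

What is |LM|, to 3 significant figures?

72.6

Checks: |KM| = 13.50 ✓; ∠(KM, MZ) = 90.00° ✓; |MZ| = 20.60 ✓; |LZ| = 77.47 ✓.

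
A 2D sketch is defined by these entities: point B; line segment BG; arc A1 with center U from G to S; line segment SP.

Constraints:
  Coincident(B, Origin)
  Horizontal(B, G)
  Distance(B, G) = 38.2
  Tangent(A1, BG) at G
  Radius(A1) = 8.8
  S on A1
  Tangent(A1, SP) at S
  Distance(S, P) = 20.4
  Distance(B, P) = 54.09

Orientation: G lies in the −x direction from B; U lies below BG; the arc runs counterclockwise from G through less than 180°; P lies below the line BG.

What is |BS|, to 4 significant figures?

47.94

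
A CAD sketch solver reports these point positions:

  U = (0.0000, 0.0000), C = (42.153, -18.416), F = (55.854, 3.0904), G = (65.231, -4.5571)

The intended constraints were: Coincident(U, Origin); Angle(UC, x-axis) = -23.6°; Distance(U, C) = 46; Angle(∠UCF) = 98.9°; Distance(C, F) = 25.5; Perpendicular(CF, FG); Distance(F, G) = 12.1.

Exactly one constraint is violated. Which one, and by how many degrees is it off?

Perpendicular(CF, FG) — off by 6.70°.

U = (0.00, 0.00) ✓; UC at -23.60° ✓; |UC| = 46.00 ✓; ∠UCF = 98.90° ✓; |CF| = 25.50 ✓; ∠(CF, FG) = 96.70° ✗; |FG| = 12.10 ✓.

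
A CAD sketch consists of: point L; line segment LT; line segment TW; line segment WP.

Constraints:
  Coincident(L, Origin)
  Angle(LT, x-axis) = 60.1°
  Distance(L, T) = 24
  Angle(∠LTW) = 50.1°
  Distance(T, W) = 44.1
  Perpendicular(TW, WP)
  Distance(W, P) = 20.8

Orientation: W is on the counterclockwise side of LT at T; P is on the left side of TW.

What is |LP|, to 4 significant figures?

28.80

L is at the origin; LT runs at 60.1° with length 24.0, so T = 24.0·(cos 60.1°, sin 60.1°) = (11.96, 20.81). ∠LTW = 50.1°, so TW runs at 60.1° + (180° − 50.1°) = 190.0° from the x-axis; with |TW| = 44.1, W = T + 44.1·(cos 190.0°, sin 190.0°) = (-31.47, 13.15). TW ⟂ WP; with |WP| = 20.8 on the left of TW, P = W + 20.8·(0.1736, -0.9848) = (-27.85, -7.336). Then |LP| = |P − L| = 28.80.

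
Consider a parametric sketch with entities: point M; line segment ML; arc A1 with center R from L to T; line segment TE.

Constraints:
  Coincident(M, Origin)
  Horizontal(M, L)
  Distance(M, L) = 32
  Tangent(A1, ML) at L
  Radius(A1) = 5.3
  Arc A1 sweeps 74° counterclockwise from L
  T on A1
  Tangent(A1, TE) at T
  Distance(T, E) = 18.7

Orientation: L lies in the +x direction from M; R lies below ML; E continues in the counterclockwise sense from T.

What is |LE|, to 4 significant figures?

24.10

M is at the origin; ML is horizontal with |ML| = 32.0 and L on the +x side, so L = (32.00, 0.000). The tangent condition forces RL to be normal to ML, so R = L + (0, -5.3) = (32.00, -5.300). On A1, L sits at bearing 90° from R; a 74° counterclockwise sweep puts T at bearing 164°, so T = R + 5.3·(cos 164°, sin 164°) = (26.91, -3.839). A1 meets TE tangentially, so RT is at right angles to TE, so TE runs along (−sin 164°, cos 164°); with |TE| = 18.7, E = (21.75, -21.81). Then |LE| = |E − L| = 24.10.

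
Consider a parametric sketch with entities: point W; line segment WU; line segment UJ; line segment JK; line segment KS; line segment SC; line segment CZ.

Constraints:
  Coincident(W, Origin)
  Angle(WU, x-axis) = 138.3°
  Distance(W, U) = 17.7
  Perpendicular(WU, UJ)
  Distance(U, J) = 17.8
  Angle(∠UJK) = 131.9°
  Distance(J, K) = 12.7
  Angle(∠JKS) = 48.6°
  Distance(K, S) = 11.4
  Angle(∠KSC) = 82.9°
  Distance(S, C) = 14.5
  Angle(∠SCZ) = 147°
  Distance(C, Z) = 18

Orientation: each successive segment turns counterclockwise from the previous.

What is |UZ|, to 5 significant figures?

33.700

W is at the origin; WU runs at 138.3° with length 17.7, so U = (-13.215, 11.775). WU is perpendicular to UJ, so UJ runs at -131.70°; with |UJ| = 17.8, J = (-25.057, -1.5156). ∠UJK = 131.9° gives JK at -83.600° from the x-axis; with |JK| = 12.7, K = (-23.641, -14.136). ∠JKS = 48.6° gives KS at 47.800° from the x-axis; with |KS| = 11.4, S = (-15.983, -5.6913). ∠KSC = 82.9° gives SC at 144.90° from the x-axis; with |SC| = 14.5, C = (-27.846, 2.6463). ∠SCZ = 147.0° gives CZ at 177.90° from the x-axis; with |CZ| = 18.0, Z = (-45.834, 3.3059). Then |UZ| = |Z − U| = 33.700.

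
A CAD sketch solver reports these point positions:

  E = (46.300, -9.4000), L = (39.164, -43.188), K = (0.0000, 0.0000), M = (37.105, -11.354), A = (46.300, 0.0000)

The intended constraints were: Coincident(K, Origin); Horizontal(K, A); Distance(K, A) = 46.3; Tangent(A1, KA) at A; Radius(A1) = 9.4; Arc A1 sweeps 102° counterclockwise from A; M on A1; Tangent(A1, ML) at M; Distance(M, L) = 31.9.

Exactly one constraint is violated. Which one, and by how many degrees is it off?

Tangent(A1, ML) at M — off by 8.30°.

K = (0.00, 0.00) ✓; K.y = 0.00, A.y = 0.00 ✓; |KA| = 46.30 ✓; ∠(EA, AK) = 90.00° ✓; |EA| = 9.400 ✓; bearing(E→M) − bearing(E→A) = 102.0° ✓; |EM| = 9.400 ✓; ∠(EM, ML) = 98.30° ✗; |ML| = 31.90 ✓.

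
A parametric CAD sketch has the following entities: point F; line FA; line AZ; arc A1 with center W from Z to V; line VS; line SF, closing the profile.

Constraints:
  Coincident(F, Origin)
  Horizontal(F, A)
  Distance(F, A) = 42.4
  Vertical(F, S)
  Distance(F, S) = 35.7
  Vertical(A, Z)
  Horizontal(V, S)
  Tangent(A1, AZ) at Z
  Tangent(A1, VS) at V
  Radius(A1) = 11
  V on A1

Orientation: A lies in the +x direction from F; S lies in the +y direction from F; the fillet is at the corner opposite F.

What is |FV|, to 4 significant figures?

47.54

The virtual corner opposite F is at (42.40, 35.70). A1 meets AZ tangentially, so WZ is at right angles to AZ and A1 meets VS tangentially, so WV is at right angles to VS, with radius 11.0, so the center W sits 11.0 in from both sides at W = (31.40, 24.70). That places the tangent points at Z = (42.40, 24.70) on AZ and V = (31.40, 35.70) on VS. Then |FV| = |V − F| = 47.54.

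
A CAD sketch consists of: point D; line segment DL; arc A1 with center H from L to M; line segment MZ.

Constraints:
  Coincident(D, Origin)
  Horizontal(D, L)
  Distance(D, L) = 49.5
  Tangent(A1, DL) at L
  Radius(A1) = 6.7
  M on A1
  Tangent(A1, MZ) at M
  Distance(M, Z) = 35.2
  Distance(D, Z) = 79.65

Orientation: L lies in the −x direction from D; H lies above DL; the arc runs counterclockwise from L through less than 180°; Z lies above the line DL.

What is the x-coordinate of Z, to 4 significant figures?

-71.59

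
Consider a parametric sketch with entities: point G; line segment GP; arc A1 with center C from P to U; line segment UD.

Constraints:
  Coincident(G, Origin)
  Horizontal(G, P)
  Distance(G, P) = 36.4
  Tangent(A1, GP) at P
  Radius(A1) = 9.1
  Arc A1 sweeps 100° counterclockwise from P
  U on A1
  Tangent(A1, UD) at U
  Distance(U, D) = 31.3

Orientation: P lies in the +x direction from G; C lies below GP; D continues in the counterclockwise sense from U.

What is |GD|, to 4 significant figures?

52.95

G is at the origin; GP is horizontal with |GP| = 36.4 and P on the +x side, so P = (36.40, 0.000). A1 meets GP tangentially, so CP is at right angles to GP, so C = P + (0, -9.1) = (36.40, -9.100). On A1, P sits at bearing 90° from C; a 100° counterclockwise sweep puts U at bearing 190°, so U = C + 9.1·(cos 190°, sin 190°) = (27.44, -10.68). The tangent condition forces CU to be normal to UD, so UD runs along (−sin 190°, cos 190°); with |UD| = 31.3, D = (32.87, -41.50). Then |GD| = |D − G| = 52.95.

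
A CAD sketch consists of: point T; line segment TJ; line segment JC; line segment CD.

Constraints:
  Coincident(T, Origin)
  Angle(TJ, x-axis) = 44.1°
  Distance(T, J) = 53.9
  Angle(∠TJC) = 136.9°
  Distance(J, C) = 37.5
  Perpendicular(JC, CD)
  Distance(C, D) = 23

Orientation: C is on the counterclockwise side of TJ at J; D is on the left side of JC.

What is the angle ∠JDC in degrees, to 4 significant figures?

58.48°

T is at the origin; TJ runs at 44.1° with length 53.9, so J = 53.9·(cos 44.1°, sin 44.1°) = (38.71, 37.51). ∠TJC = 136.9°, so JC runs at 44.1° + (180° − 136.9°) = 87.20° from the x-axis; with |JC| = 37.5, C = J + 37.5·(cos 87.20°, sin 87.20°) = (40.54, 74.96). JC is perpendicular to CD; with |CD| = 23.0 on the left of JC, D = C + 23.0·(-0.9988, 0.04885) = (17.57, 76.09). Then cos ∠JDC = DJ·DC / (|DJ||DC|), giving 58.48°.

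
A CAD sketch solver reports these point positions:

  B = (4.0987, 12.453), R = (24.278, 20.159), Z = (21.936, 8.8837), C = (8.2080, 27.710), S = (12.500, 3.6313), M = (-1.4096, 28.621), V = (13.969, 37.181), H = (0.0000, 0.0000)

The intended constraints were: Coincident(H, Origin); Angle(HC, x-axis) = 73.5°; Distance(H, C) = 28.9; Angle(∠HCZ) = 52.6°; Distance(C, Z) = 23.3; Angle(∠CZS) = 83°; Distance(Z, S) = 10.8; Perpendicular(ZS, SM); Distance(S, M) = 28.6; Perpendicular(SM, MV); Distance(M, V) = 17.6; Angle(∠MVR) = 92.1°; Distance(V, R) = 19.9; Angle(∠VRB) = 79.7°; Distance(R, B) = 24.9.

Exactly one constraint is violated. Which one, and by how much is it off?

Distance(R, B) = 24.9 — off by 3.30.

H = (0.00, 0.00) ✓; HC at 73.50° ✓; |HC| = 28.90 ✓; ∠HCZ = 52.60° ✓; |CZ| = 23.30 ✓; ∠CZS = 83.00° ✓; |ZS| = 10.80 ✓; ∠(ZS, SM) = 90.00° ✓; |SM| = 28.60 ✓; ∠(SM, MV) = 90.00° ✓; |MV| = 17.60 ✓; ∠MVR = 92.10° ✓; |VR| = 19.90 ✓; ∠VRB = 79.70° ✓; |RB| = 21.60 ✗.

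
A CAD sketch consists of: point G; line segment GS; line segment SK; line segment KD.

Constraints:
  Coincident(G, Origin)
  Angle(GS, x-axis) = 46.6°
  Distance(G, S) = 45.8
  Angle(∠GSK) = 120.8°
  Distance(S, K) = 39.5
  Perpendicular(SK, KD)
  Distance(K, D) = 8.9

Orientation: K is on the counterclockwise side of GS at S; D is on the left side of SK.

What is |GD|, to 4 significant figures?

69.93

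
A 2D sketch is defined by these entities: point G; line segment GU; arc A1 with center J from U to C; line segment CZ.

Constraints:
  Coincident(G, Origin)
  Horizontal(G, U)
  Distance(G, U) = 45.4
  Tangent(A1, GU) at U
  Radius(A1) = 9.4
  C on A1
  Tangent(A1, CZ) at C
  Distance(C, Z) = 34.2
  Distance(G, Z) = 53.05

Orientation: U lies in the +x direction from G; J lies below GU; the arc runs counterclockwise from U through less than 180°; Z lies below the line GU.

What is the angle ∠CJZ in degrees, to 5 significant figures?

74.632°

Checks: G = (0.00, 0.00) ✓; |JC| = 9.400 ✓; ∠(JC, CZ) = 90.00° ✓; |CZ| = 34.20 ✓; |GZ| = 53.05 ✓.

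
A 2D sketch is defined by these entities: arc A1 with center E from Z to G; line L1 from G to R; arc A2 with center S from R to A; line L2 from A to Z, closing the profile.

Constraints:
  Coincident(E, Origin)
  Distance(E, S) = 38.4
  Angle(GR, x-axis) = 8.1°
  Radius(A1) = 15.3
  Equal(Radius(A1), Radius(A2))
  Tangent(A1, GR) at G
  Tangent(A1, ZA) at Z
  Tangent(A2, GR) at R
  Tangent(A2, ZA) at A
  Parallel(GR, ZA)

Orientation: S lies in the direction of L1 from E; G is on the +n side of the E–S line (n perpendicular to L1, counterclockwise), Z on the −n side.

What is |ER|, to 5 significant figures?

41.336

Tangency of A1 to both parallel lines with radius 15.3 puts G and Z at E ± 15.3·n: G = (-2.1558, 15.147), Z = (2.1558, -15.147). Equal radii place R and A the same way about S: R = S + 15.3·n = (35.861, 20.558), A = S − 15.3·n = (40.173, -9.7368). Then |ER| = |R − E| = 41.336.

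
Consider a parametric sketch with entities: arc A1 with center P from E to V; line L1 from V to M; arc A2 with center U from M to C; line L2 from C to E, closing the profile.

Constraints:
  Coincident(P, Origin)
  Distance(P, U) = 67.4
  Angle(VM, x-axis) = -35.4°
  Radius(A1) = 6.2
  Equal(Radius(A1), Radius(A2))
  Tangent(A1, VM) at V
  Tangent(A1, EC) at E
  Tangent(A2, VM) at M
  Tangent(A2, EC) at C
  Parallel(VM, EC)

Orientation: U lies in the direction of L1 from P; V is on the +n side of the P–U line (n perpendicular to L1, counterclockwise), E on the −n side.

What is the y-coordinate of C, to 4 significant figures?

-44.10

Tangency of A1 to both parallel lines with radius 6.2 puts V and E at P ± 6.2·n: V = (3.592, 5.054), E = (-3.592, -5.054). Equal radii place M and C the same way about U: M = U + 6.2·n = (58.53, -33.99), C = U − 6.2·n = (51.35, -44.10). So C.y = -44.10.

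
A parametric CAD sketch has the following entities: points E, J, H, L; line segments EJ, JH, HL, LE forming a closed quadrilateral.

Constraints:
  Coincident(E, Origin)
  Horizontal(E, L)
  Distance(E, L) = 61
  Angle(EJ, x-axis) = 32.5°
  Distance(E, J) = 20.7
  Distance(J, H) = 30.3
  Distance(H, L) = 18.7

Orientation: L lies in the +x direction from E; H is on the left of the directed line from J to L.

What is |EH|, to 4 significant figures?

49.47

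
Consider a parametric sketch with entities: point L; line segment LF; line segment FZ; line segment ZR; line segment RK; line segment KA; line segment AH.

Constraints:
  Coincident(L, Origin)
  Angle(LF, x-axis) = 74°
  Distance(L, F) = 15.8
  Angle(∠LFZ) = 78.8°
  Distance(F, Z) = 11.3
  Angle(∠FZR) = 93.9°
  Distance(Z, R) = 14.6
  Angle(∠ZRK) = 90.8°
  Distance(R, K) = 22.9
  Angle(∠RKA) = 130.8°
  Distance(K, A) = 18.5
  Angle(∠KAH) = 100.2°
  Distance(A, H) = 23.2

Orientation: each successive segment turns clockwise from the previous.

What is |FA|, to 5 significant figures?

23.978

L is at the origin; LF runs at 74.0° with length 15.8, so F = (4.3551, 15.188). ∠LFZ = 78.8° gives FZ at -27.200° from the x-axis; with |FZ| = 11.3, Z = (14.405, 10.023). ∠FZR = 93.9° gives ZR at -113.30° from the x-axis; with |ZR| = 14.6, R = (8.6305, -3.3866). ∠ZRK = 90.8° gives RK at 157.50° from the x-axis; with |RK| = 22.9, K = (-12.526, 5.3769). ∠RKA = 130.8° gives KA at 108.30° from the x-axis; with |KA| = 18.5, A = (-18.335, 22.941). Then |FA| = |A − F| = 23.978.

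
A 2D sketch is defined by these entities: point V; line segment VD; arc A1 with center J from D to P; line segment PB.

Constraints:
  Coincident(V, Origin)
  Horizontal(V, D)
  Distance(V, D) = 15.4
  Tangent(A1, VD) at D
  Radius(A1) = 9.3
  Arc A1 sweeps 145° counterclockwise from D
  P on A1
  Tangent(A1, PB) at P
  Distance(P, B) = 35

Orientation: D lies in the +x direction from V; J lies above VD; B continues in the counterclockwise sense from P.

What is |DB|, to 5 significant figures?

43.739

On A1, D sits at bearing -90° from J; a 145° counterclockwise sweep puts P at bearing 55°, so P = J + 9.3·(cos 55°, sin 55°) = (20.734, 16.918). The tangent condition forces JP to be normal to PB, so PB runs along (−sin 55°, cos 55°); with |PB| = 35.0, B = (-7.9361, 36.993). Then |DB| = |B − D| = 43.739.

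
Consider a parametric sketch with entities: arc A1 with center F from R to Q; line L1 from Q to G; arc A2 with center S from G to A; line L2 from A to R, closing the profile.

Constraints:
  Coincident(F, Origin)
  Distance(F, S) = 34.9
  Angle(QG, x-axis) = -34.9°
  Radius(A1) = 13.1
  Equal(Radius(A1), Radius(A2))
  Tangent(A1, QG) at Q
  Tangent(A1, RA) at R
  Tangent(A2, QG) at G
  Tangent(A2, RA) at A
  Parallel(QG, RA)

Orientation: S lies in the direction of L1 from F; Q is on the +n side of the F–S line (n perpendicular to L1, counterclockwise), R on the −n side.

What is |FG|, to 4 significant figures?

37.28

The slot axis is L1's direction at -34.9°, so u = (cos -34.9°, sin -34.9°) = (0.8202, -0.5721) and n = (−sin -34.9°, cos -34.9°) = (0.5721, 0.8202). F is at the origin and S lies 34.9 along u from F, so S = 34.9·u = (28.62, -19.97). Tangency of A1 to both parallel lines with radius 13.1 puts Q and R at F ± 13.1·n: Q = (7.495, 10.74), R = (-7.495, -10.74). Equal radii place G and A the same way about S: G = S + 13.1·n = (36.12, -9.224), A = S − 13.1·n = (21.13, -30.71). Then |FG| = |G − F| = 37.28.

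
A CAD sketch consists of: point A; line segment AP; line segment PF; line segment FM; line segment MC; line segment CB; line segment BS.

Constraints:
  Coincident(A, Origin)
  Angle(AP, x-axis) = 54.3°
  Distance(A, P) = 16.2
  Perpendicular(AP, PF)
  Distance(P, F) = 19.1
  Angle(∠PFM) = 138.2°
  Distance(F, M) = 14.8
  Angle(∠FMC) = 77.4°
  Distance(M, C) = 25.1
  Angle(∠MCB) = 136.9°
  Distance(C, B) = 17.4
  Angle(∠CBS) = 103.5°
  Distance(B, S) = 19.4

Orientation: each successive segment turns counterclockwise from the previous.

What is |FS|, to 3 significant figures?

28.8

A is at the origin; AP runs at 54.3° with length 16.2, so P = (9.45, 13.2). The perpendicularity gives PF at right angles to AP, so PF runs at 144°; with |PF| = 19.1, F = (-6.06, 24.3). ∠PFM = 138.2° gives FM at -174° from the x-axis; with |FM| = 14.8, M = (-20.8, 22.7). ∠FMC = 77.4° gives MC at -71.3° from the x-axis; with |MC| = 25.1, C = (-12.7, -1.05). ∠MCB = 136.9° gives CB at -28.2° from the x-axis; with |CB| = 17.4, B = (2.61, -9.27). ∠CBS = 103.5° gives BS at 48.3° from the x-axis; with |BS| = 19.4, S = (15.5, 5.22). Then |FS| = |S − F| = 28.8.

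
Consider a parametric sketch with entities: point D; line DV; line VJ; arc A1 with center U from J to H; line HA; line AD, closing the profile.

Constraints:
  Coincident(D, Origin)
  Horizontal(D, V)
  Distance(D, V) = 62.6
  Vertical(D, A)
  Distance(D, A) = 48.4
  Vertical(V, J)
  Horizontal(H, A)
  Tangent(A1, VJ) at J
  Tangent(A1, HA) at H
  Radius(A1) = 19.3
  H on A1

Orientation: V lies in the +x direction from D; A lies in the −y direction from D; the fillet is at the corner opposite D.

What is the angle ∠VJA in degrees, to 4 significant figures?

107.1°

D is at the origin; DV is horizontal with |DV| = 62.6 and V on the +x side, so V = (62.60, 0.000). DA is vertical with |DA| = 48.4 and A on the −y side, so A = (0.000, -48.40). The virtual corner opposite D is at (62.60, -48.40). Tangency of A1 to VJ means the radius UJ is perpendicular to VJ and tangency of A1 to HA means the radius UH is perpendicular to HA, with radius 19.3, so the center U sits 19.3 in from both sides at U = (43.30, -29.10). That places the tangent points at J = (62.60, -29.10) on VJ and H = (43.30, -48.40) on HA. Then cos ∠VJA = JV·JA / (|JV||JA|), giving 107.1°.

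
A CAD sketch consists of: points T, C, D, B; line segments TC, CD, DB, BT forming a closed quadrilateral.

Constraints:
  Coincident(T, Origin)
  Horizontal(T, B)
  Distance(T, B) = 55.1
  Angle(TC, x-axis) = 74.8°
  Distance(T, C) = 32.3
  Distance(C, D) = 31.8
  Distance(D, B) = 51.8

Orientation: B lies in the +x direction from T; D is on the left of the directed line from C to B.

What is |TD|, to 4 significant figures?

59.65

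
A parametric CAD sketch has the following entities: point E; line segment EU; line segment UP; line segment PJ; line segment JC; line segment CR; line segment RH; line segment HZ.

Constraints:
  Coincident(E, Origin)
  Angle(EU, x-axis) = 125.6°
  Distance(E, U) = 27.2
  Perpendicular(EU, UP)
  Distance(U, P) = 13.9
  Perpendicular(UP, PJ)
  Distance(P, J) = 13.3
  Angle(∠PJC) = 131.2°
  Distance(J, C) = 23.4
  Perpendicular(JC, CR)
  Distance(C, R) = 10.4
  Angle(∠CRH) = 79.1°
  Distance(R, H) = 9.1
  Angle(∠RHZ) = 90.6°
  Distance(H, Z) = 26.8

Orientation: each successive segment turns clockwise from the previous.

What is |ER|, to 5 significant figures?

12.300

∠PJC = 131.2° gives JC at -103.20° from the x-axis; with |JC| = 23.4, C = (-2.1328, -3.3881). The perpendicularity gives CR at right angles to JC, so CR runs at 166.80°; with |CR| = 10.4, R = (-12.258, -1.0133). Then |ER| = |R − E| = 12.300.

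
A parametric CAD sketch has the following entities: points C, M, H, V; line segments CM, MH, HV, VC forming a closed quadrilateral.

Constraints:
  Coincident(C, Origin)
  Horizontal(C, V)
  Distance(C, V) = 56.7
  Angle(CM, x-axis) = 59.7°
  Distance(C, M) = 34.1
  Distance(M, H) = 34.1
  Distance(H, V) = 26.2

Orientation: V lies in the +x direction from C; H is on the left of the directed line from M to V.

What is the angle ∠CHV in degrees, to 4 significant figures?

75.76°

Checks: C.y = 0.00, V.y = 0.00 ✓; |MH| = 34.10 ✓; |HV| = 26.20 ✓.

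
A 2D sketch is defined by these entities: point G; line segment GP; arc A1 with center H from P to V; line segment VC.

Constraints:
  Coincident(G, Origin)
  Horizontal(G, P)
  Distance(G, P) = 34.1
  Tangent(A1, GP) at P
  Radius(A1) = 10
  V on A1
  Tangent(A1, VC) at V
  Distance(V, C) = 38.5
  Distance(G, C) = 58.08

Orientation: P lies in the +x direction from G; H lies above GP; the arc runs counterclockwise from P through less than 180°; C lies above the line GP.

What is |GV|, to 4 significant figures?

45.52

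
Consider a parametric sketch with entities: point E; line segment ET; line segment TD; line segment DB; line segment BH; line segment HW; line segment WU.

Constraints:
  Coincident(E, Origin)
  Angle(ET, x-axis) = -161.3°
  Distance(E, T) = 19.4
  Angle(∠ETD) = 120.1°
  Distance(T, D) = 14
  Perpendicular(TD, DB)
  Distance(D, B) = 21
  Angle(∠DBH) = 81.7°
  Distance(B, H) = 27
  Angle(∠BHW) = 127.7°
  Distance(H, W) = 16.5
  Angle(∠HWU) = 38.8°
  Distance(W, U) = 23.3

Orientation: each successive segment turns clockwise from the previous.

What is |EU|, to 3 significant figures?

11.8

E is at the origin; ET runs at -161.3° with length 19.4, so T = (-18.4, -6.22). ∠ETD = 120.1° gives TD at 139° from the x-axis; with |TD| = 14.0, D = (-28.9, 3.00). TD ⟂ DB, so DB runs at 48.8°; with |DB| = 21.0, B = (-15.1, 18.8). ∠DBH = 81.7° gives BH at -49.5° from the x-axis; with |BH| = 27.0, H = (2.46, -1.73). ∠BHW = 127.7° gives HW at -102° from the x-axis; with |HW| = 16.5, W = (-0.916, -17.9). ∠HWU = 38.8° gives WU at 117° from the x-axis; with |WU| = 23.3, U = (-11.5, 2.88). Then |EU| = |U − E| = 11.8.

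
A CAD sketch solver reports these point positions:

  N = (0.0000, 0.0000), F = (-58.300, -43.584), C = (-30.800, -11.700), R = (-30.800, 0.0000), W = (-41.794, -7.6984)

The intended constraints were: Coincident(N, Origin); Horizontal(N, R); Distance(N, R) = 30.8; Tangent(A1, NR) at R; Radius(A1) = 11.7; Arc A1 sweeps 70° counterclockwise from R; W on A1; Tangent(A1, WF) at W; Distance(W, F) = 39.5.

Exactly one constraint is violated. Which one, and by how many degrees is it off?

Tangent(A1, WF) at W — off by 4.70°.

N = (0.00, 0.00) ✓; N.y = 0.00, R.y = 0.00 ✓; |NR| = 30.80 ✓; ∠(CR, RN) = 90.00° ✓; |CR| = 11.70 ✓; bearing(C→W) − bearing(C→R) = 70.00° ✓; |CW| = 11.70 ✓; ∠(CW, WF) = 94.70° ✗; |WF| = 39.50 ✓.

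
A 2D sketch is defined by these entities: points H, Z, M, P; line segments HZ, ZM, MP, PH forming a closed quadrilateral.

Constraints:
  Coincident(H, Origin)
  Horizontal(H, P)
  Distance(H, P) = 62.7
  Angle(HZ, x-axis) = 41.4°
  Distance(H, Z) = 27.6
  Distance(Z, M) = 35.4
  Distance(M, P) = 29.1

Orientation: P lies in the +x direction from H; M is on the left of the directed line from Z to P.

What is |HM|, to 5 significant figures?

61.479

Checks: |ZM| = 35.40 ✓; |MP| = 29.10 ✓.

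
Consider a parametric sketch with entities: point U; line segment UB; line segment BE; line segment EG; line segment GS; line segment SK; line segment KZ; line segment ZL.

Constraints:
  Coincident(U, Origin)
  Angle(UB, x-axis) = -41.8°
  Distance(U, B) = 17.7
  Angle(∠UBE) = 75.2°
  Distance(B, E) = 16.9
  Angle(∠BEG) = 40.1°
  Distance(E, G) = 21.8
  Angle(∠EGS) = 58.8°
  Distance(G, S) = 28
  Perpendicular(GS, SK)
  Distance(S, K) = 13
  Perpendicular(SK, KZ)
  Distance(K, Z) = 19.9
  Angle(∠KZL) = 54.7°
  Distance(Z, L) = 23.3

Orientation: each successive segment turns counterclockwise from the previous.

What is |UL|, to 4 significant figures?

27.09

SK ⟂ KZ, so KZ runs at 144.1°; with |KZ| = 19.9, Z = (14.97, 0.5584). ∠KZL = 54.7° gives ZL at -90.60° from the x-axis; with |ZL| = 23.3, L = (14.73, -22.74). Then |UL| = |L − U| = 27.09.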